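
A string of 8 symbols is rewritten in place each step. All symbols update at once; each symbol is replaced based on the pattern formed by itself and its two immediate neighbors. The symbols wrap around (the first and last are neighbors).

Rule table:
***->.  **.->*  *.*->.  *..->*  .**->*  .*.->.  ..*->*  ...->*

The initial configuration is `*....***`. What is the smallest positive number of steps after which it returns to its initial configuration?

******..
*....***

2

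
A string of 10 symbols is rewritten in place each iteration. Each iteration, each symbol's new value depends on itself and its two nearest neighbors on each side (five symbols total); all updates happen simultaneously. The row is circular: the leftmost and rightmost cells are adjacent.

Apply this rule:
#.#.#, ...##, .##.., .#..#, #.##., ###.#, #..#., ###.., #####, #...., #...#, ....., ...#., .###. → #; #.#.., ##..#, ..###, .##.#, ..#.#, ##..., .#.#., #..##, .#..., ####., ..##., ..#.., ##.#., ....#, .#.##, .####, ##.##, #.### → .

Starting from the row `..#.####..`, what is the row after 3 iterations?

iteration 1: .#.....#.#
iteration 2: ...##.#..#
iteration 3: .##....##.

.##....##.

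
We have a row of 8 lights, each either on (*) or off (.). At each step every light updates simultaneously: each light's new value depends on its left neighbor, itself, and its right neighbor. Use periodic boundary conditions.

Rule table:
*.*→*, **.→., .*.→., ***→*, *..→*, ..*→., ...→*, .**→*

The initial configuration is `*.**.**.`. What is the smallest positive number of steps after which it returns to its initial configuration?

8

.**.**.*
**.**.*.
*.**.*.*
.**.*.**
**.*.**.
*.*.**.*
.*.**.**
*.**.**.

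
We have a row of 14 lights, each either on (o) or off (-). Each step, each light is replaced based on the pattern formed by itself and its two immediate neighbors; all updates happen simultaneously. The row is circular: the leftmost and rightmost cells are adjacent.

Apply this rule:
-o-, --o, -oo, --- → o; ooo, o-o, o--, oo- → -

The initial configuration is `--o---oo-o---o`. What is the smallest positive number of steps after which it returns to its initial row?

14

-oo-ooo--o-ooo
-o--o---oo-o--
oo-oo-ooo--o-o
---o--o---oo-o
-ooo-oo-ooo--o
-o---o--o---oo
-o-ooo-oo-ooo-
oo-o---o--o---
o--o-ooo-oo-oo
--oo-o---o--o-
ooo--o-ooo-oo-
o---oo-o---o--
o-ooo--o-ooo-o
--o---oo-o---o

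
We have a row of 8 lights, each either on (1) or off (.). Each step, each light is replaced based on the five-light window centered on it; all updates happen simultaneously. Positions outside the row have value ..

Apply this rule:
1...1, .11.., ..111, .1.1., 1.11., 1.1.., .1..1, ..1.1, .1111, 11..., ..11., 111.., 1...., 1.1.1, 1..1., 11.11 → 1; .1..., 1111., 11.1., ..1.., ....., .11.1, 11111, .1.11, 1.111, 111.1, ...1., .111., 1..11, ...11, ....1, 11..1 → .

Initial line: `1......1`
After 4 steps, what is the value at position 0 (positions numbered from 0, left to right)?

.

..1.....
....1...
......1.
........
position 0 holds .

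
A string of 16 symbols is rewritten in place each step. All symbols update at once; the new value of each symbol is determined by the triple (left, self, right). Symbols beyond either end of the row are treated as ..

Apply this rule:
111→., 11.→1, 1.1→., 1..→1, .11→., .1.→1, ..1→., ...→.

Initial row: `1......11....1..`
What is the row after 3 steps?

step 1: 11......11...11.
step 2: .11......11...11
step 3: ..11......11...1

..11......11...1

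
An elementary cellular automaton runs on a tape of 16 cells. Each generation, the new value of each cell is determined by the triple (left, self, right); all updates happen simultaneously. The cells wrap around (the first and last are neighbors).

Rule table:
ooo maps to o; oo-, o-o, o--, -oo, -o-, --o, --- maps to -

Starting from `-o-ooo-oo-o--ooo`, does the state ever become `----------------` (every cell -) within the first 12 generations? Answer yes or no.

yes

generation 1: ----o---------o-
generation 2: ----------------
all cells are - at generation 2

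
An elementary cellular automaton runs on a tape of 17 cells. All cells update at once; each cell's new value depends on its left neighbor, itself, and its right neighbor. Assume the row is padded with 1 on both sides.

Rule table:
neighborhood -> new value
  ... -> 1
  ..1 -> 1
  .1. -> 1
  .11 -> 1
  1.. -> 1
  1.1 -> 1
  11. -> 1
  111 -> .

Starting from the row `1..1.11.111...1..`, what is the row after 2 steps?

........111......

111111111.1111111
........111......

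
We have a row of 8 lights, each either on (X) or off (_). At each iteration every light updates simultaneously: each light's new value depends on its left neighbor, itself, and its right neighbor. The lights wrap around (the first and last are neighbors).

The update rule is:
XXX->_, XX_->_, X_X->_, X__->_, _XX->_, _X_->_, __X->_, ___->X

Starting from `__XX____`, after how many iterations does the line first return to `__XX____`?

2

X____XXX
__XX____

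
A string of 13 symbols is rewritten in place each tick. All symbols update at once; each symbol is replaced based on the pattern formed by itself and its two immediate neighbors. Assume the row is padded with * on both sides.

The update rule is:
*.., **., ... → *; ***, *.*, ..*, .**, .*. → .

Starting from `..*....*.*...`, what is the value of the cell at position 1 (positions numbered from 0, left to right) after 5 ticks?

tick 1: *..***....**.
tick 2: **...****..*.
tick 3: .***....**...
tick 4: ...****..***.
tick 5: **....**...*.
position 1 holds *

*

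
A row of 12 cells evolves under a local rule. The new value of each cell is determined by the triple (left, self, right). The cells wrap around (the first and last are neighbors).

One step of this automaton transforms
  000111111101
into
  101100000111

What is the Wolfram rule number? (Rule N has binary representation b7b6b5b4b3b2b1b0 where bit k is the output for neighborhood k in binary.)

126

position 4: 111 → 0  (bit 7 = 0)
position 9: 110 → 1  (bit 6 = 1)
position 10: 101 → 1  (bit 5 = 1)
position 0: 100 → 1  (bit 4 = 1)
position 3: 011 → 1  (bit 3 = 1)
position 11: 010 → 1  (bit 2 = 1)
position 2: 001 → 1  (bit 1 = 1)
position 1: 000 → 0  (bit 0 = 0)
bits b7..b0 = 01111110 = 126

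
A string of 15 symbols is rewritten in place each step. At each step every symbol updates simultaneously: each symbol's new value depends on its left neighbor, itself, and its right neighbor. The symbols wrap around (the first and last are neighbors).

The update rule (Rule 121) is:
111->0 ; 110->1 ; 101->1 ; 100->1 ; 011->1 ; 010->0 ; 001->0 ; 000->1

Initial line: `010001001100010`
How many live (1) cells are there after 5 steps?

001100101111001
101110011001100
011011011101110
011111110111011
110000011101111
count of 1: 9

9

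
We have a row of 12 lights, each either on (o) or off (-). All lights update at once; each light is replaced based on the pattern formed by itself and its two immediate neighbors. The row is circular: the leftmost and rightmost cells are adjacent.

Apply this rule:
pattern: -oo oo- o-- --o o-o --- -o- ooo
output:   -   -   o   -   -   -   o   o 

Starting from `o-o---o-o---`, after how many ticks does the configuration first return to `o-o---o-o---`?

6

tick 1: o-oo--o-oo--
tick 2: o---o-o---o-
tick 3: oo--o-oo--o-
tick 4: --o-o---o-o-
tick 5: --o-oo--o-oo
tick 6: o-o---o-o---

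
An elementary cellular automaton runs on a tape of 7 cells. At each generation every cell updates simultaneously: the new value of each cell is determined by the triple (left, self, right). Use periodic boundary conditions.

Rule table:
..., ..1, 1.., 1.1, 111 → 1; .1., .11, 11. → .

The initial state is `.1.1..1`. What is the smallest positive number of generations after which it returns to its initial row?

1.1.11.
.1.1..1

2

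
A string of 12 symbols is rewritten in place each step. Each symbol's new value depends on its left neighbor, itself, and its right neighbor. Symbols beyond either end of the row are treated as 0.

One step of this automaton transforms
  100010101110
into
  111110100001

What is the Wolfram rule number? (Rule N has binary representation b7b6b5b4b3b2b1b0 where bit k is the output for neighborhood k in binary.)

23

position 9: 111 → 0  (bit 7 = 0)
position 10: 110 → 0  (bit 6 = 0)
position 5: 101 → 0  (bit 5 = 0)
position 1: 100 → 1  (bit 4 = 1)
position 8: 011 → 0  (bit 3 = 0)
position 0: 010 → 1  (bit 2 = 1)
position 3: 001 → 1  (bit 1 = 1)
position 2: 000 → 1  (bit 0 = 1)
bits b7..b0 = 00010111 = 23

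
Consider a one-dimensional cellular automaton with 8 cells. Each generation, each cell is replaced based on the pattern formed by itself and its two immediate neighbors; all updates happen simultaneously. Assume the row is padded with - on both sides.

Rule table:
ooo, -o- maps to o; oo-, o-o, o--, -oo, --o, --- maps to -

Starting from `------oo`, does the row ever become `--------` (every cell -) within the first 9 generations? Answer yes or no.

yes

--------
all cells are - at generation 1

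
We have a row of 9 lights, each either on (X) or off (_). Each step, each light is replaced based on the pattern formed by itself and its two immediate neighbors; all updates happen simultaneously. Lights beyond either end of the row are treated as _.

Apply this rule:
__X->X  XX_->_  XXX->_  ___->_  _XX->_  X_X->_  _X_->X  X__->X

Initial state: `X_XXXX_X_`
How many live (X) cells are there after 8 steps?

5

X______XX
XX____X__
__X__XXX_
_XXXX___X
X____X_XX
XX__XX___
__XX__X__
_X__XXXX_
count of X: 5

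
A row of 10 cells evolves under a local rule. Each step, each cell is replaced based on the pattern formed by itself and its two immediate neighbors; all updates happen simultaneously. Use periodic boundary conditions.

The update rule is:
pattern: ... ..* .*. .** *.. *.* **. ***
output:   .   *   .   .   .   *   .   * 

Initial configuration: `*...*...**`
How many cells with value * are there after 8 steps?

step 1: ...*...*.*
step 2: ..*...*.*.
step 3: .*...*.*..
step 4: *...*.*...
step 5: ...*.*...*
step 6: ..*.*...*.
step 7: .*.*...*..
step 8: *.*...*...
count of *: 3

3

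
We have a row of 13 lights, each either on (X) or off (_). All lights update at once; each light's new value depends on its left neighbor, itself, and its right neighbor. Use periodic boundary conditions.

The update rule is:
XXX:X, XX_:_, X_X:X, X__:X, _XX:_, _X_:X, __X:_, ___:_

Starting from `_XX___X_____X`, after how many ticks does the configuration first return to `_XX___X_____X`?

26

X__X__XX____X
_X_XX___X____
_XX__X__XX___
___X_XX___X__
___XX__X__XX_
_____X_XX___X
X____XX__X__X
_X_____X_XX__
_XX____XX__X_
___X_____X_XX
X__XX____XX__
XX___X_____X_
__X__XX____XX
X_XX___X_____
XX__X__XX____
__X_XX___X___
__XX__X__XX__
____X_XX___X_
____XX__X__XX
X_____X_XX___
XX____XX__X__
__X_____X_XX_
__XX____XX__X
X___X_____X_X
_X__XX____XX_
_XX___X_____X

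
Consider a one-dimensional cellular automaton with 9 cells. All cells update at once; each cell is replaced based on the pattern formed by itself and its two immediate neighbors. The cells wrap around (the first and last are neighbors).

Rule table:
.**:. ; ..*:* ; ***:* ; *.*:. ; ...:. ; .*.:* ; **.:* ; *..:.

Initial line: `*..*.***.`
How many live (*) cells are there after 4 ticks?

4

*.**..**.
*..*.*.*.
*.**.*.*.
*..*.*.*.
count of *: 4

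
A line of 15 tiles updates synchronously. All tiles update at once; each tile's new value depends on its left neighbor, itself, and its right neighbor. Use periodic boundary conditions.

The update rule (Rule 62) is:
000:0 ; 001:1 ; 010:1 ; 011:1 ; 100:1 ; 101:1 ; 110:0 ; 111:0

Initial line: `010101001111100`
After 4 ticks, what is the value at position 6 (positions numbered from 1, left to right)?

0

111111111000010
100000000100111
010000001111100
111000011000010
position 6 holds 0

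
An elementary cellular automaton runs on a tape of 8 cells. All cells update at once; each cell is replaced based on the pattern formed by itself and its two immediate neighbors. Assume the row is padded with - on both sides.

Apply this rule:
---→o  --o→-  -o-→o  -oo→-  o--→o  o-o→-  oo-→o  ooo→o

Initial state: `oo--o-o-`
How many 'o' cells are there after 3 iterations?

5

iteration 1: -oo-o-oo
iteration 2: --o-o--o
iteration 3: o-o-oo-o
count of o: 5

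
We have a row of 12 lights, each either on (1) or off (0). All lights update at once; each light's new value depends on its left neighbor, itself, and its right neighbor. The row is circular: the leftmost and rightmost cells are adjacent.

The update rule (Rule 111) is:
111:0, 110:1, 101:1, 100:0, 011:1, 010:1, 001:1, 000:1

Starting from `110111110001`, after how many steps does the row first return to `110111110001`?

18

step 1: 011100010111
step 2: 110101111101
step 3: 011111000111
step 4: 110001011101
step 5: 010111110111
step 6: 111100011101
step 7: 000101110111
step 8: 011111011101
step 9: 110001110111
step 10: 010111011100
step 11: 111101110101
step 12: 000111011111
step 13: 011101110001
step 14: 110111010111
step 15: 011101111100
step 16: 110111000101
step 17: 011101011111
step 18: 110111110001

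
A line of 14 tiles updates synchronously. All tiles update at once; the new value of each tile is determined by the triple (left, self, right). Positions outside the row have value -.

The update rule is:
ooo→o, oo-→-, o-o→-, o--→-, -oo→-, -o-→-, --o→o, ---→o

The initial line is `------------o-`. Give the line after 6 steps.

step 1: oooooooooooo--
step 2: -oooooooooo--o
step 3: o-oooooooo--o-
step 4: ---oooooo--o--
step 5: ooo-oooo--o--o
step 6: -o---oo--o--o-

-o---oo--o--o-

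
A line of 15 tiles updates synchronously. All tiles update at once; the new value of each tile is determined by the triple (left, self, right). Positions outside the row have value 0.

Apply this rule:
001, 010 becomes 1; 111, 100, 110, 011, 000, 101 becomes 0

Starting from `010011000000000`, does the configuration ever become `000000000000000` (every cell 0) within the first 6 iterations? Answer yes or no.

yes

110100000000000
000100000000000
001100000000000
010000000000000
110000000000000
000000000000000
all cells are 0 at iteration 6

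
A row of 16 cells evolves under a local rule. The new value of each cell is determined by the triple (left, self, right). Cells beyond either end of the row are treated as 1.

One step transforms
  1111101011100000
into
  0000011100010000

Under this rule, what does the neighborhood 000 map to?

0

At position 12 the neighborhood is 000; the next row has 0 there.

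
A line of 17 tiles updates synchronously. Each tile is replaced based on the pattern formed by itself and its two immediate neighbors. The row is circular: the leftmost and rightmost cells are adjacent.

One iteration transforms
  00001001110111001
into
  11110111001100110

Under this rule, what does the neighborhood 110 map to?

At position 9 the neighborhood is 110; the next row has 0 there.

0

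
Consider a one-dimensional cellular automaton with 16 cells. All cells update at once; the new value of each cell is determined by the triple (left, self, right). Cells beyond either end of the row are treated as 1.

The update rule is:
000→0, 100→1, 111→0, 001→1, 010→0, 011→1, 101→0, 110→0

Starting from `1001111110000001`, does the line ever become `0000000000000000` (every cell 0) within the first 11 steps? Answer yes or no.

step 1: 0111000001000011
step 2: 0100100010100110
step 3: 0011010100011100
step 4: 1110000010110011
step 5: 0001000100101110
step 6: 1010101011001000
step 7: 0000000010110101
step 8: 1000000100100001
step 9: 0100001011010011
step 10: 0010010010001110
step 11: 1101101101011000
step 11 is 1101101101011000, still not uniform 0

no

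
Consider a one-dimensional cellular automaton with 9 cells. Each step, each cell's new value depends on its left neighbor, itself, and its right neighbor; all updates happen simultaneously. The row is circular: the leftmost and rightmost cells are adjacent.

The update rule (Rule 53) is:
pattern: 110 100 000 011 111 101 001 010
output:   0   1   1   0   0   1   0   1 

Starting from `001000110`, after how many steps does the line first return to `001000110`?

101110001
010001100
011100011
100011000
111000110
000110001
110001101
001100010
100011011
011000100
000110111
110001000
001101110
100010001
011011100
000100011
110111000
001000110

18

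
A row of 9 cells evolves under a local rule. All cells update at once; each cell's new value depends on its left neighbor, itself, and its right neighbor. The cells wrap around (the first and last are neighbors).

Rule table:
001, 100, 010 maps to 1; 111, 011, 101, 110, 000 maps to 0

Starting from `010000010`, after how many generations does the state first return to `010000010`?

4

generation 1: 111000111
generation 2: 000101000
generation 3: 001101100
generation 4: 010000010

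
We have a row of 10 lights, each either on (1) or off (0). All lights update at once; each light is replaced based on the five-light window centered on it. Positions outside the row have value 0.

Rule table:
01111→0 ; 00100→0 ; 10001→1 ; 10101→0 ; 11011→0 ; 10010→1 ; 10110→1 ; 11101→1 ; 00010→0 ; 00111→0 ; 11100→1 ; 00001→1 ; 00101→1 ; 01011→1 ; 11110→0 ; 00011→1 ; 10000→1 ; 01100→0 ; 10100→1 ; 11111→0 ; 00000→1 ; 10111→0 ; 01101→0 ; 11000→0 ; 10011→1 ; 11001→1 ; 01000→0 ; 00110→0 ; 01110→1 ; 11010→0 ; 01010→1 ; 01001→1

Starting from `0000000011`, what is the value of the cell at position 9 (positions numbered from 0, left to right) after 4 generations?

generation 1: 1111111100
generation 2: 0000000101
generation 3: 1111110111
generation 4: 0000010011
position 9 holds 1

1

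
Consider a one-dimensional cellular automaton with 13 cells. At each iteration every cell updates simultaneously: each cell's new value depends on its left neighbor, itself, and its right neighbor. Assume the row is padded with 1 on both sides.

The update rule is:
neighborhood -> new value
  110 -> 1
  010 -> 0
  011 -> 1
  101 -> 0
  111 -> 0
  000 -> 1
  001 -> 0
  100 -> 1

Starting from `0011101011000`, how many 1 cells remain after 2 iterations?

5

1010100011110
1000011010010
count of 1: 5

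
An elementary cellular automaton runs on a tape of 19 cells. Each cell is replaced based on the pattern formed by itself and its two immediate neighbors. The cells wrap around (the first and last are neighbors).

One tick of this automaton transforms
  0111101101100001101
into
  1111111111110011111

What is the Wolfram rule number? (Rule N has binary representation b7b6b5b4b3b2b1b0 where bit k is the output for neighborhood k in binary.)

position 2: 111 → 1  (bit 7 = 1)
position 4: 110 → 1  (bit 6 = 1)
position 0: 101 → 1  (bit 5 = 1)
position 11: 100 → 1  (bit 4 = 1)
position 1: 011 → 1  (bit 3 = 1)
position 18: 010 → 1  (bit 2 = 1)
position 14: 001 → 1  (bit 1 = 1)
position 12: 000 → 0  (bit 0 = 0)
bits b7..b0 = 11111110 = 254

254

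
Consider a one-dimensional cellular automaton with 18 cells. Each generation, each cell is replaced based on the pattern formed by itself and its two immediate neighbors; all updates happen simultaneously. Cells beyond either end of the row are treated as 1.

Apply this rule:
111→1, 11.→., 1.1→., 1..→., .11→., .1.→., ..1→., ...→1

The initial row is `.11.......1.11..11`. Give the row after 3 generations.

....11111........1
.11..111..111111..
......1....1111...

......1....1111...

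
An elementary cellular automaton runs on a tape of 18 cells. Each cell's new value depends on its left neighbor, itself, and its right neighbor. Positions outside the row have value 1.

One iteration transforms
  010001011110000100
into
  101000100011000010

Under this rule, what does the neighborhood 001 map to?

0

At position 4 the neighborhood is 001; the next row has 0 there.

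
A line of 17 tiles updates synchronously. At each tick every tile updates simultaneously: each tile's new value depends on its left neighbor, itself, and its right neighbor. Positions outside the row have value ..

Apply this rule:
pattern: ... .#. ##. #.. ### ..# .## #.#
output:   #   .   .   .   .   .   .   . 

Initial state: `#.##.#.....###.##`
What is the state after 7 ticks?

.......###.......
######.....######
.......###.......  (repeats tick 1; period 2)
tick 7: .......###.......

.......###.......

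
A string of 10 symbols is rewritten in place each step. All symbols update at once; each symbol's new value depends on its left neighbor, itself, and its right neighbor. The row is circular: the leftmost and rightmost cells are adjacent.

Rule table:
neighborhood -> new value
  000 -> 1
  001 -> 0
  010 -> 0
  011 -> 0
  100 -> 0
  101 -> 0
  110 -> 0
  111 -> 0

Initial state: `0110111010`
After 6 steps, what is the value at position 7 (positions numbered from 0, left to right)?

1

0000000000
1111111111
0000000000  (repeats step 1; period 2)
step 6: 1111111111
position 7 holds 1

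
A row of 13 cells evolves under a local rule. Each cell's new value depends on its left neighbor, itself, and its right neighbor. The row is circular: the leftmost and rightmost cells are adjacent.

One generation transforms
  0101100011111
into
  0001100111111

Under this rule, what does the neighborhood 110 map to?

1

At position 4 the neighborhood is 110; the next row has 1 there.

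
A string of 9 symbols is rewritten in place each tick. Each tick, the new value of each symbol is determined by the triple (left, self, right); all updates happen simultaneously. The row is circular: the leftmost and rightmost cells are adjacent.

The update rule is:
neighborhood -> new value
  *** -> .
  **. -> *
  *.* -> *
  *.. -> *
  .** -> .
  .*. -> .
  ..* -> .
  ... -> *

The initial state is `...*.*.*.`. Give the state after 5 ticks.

.*..**..*

tick 1: **..*.*.*
tick 2: .**..*.*.
tick 3: ..**..*.*
tick 4: *..**..*.
tick 5: .*..**..*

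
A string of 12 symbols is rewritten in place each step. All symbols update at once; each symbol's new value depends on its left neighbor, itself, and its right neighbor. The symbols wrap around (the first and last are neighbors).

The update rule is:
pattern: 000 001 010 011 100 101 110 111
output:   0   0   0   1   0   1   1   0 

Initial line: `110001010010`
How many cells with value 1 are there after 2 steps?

step 1: 110000100001
step 2: 010000000001
count of 1: 2

2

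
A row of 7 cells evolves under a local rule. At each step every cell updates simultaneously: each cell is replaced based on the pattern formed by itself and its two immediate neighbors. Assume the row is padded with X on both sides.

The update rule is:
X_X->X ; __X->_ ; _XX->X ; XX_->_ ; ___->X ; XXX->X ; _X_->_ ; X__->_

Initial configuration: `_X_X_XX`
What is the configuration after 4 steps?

step 1: X_X_XXX
step 2: _X_XXXX
step 3: X_XXXXX
step 4: _XXXXXX

_XXXXXX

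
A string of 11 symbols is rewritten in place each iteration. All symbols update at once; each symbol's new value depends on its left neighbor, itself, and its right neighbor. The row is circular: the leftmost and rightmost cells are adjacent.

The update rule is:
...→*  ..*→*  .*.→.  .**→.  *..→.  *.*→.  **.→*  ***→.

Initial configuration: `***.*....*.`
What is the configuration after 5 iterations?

..*...***..
**..**..*.*
.*.*.*.*...
*........**
*.*******..

*.*******..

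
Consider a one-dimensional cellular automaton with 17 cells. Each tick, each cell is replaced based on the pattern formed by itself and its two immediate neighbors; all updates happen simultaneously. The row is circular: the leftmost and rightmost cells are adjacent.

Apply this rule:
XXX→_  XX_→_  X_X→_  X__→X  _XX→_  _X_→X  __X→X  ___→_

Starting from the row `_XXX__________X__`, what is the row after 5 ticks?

_X__X___XXXX_X___

X___X________XXX_
XX_XXX______X____
______X____XXX__X
X____XXX__X___XXX
_X__X___XXXX_X___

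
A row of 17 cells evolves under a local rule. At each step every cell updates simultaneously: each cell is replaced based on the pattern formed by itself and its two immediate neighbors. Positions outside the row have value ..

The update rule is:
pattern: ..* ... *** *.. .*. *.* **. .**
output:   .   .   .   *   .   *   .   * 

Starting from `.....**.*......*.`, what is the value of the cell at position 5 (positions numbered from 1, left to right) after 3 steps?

step 1: .....*.*.*......*
step 2: ......*.*.*......
step 3: .......*.*.*.....
position 5 holds .

.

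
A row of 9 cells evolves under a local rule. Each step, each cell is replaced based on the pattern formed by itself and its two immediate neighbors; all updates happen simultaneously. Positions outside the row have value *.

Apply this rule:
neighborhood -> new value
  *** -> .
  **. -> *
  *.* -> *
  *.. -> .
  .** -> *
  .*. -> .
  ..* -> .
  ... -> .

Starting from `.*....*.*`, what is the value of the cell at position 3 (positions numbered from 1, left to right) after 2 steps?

*......**
*......*.
position 3 holds .

.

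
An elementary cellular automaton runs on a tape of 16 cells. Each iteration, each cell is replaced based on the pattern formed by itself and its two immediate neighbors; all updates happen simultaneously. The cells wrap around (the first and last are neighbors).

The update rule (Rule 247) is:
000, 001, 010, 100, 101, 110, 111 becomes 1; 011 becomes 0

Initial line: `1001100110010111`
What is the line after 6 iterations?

1101111101110111

iteration 1: 1110111011111011
iteration 2: 1111011101111101
iteration 3: 1111101110111110
iteration 4: 0111110111011111
iteration 5: 1011111011101111
iteration 6: 1101111101110111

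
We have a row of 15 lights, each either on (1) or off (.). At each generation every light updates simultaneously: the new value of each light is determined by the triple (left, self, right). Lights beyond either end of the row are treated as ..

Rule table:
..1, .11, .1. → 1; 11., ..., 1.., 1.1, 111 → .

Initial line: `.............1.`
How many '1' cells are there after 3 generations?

2

generation 1: ............11.
generation 2: ...........11..
generation 3: ..........11...
count of 1: 2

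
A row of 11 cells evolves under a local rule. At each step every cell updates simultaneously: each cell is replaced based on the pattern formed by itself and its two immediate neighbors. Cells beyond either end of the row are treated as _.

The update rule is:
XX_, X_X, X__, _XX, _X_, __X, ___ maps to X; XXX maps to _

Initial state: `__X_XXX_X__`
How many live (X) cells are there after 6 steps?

XXXXX_XXXXX
X___XXX___X
XXXXX_XXXXX  (repeats step 1; period 2)
step 6: X___XXX___X
count of X: 5

5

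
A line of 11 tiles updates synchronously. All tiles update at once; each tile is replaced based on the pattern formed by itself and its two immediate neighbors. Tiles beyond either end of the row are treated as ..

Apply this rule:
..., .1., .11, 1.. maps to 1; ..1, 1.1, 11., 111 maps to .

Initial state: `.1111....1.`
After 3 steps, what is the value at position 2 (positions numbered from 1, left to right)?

1

.1...111.11
.111.1...1.
.1...111.11
position 2 holds 1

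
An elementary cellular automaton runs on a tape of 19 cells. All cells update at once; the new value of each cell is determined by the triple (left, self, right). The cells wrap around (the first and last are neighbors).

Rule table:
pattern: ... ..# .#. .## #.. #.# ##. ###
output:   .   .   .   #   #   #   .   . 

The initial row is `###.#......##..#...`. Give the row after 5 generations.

#..#.#.....#.#..#..
.#..#.#.....#.#..#.
..#..#.#.....#.#..#
#..#..#.#.....#.#..
.#..#..#.#.....#.#.

.#..#..#.#.....#.#.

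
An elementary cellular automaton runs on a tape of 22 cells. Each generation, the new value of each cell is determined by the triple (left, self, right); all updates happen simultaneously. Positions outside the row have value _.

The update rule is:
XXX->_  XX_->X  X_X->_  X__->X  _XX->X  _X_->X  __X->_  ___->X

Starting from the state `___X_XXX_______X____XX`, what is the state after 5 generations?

XX_X_X_XXXXXXX_XXXX_XX
XX_X_X_X_____X_X__X_XX
XX_X_X_XXXXX_X_XX_X_XX
XX_X_X_X___X_X_XX_X_XX
XX_X_X_XXX_X_X_XX_X_XX

XX_X_X_XXX_X_X_XX_X_XX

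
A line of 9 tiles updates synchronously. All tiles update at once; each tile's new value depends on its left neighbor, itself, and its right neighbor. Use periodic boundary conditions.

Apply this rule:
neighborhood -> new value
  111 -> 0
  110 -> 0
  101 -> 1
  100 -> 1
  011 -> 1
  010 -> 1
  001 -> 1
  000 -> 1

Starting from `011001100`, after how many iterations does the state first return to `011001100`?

110111011
001100110
111011101
000110011
111101110
100011001
011110111
110001100
101111011
011000110
110111101
001100011
111011110
100110001
011101111
110011000
101110111
011001100

18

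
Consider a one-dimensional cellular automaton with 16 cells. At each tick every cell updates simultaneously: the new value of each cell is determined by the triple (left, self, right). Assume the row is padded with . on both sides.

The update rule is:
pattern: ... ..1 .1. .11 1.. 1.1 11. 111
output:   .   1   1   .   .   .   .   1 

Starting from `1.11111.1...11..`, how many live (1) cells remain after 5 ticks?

1..111..1..1....
1.1.1..11.11....
1.1.1.1.........
1.1.1.1.........  (fixed point — unchanged through tick 5)
count of 1: 4

4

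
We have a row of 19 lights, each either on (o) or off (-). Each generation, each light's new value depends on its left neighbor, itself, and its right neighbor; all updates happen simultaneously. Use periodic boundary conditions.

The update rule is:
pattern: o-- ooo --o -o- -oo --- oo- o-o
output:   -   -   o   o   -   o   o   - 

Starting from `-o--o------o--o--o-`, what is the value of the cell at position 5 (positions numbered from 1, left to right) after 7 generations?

o

generation 1: oo-oo-oooooo-oo-oo-
generation 2: -o--o------o--o--o-  (repeats generation 0; period 2)
generation 7: oo-oo-oooooo-oo-oo-
position 5 holds o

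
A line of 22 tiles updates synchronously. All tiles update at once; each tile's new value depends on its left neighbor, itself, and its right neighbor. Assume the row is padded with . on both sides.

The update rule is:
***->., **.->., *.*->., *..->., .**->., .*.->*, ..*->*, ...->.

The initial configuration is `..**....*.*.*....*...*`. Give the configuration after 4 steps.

step 1: .*.....**.*.*...**..**
step 2: **....*...*.*..*...*..
step 3: .....**..**.*.**..**..
step 4: ....*...*...*....*....

....*...*...*....*....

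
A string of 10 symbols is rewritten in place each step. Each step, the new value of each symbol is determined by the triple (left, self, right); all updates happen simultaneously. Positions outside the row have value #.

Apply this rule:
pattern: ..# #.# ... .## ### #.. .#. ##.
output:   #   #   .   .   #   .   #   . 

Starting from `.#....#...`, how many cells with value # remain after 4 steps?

step 1: ##...##..#
step 2: #...#...#.
step 3: ...##..###
step 4: ..#...#.##
count of #: 4

4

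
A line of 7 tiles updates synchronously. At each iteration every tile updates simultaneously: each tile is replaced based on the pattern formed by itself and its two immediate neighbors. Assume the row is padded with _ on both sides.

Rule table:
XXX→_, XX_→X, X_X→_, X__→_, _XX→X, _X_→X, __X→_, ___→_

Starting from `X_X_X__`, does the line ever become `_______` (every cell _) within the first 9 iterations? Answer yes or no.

iteration 1: X_X_X__  (fixed point — unchanged through iteration 9)
iteration 9 is X_X_X__, still not uniform _

no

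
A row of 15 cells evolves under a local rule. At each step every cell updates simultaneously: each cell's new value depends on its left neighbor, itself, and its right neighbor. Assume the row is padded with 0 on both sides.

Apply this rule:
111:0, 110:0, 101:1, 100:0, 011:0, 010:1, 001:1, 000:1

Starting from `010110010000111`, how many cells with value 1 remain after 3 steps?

9

111000110111000
000011001000011
111100011011100
count of 1: 9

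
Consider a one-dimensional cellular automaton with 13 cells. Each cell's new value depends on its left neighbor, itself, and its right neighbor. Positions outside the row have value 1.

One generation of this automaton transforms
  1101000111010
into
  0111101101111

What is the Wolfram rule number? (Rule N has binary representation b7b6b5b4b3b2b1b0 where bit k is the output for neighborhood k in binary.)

position 0: 111 → 0  (bit 7 = 0)
position 1: 110 → 1  (bit 6 = 1)
position 2: 101 → 1  (bit 5 = 1)
position 4: 100 → 1  (bit 4 = 1)
position 7: 011 → 1  (bit 3 = 1)
position 3: 010 → 1  (bit 2 = 1)
position 6: 001 → 1  (bit 1 = 1)
position 5: 000 → 0  (bit 0 = 0)
bits b7..b0 = 01111110 = 126

126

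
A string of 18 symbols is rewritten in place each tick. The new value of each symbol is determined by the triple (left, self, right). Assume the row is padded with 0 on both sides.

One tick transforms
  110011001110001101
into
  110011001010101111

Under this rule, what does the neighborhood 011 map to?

1

At position 0 the neighborhood is 011; the next row has 1 there.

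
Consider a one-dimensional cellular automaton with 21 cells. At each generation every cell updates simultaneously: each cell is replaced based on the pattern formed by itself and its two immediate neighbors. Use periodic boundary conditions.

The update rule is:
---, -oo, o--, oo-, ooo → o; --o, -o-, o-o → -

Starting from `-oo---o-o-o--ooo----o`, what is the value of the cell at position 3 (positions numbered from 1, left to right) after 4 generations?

o

-oooo------o-oooooo--
-ooooooooo---oooooooo
-ooooooooooo-oooooooo
-ooooooooooo-oooooooo
position 3 holds o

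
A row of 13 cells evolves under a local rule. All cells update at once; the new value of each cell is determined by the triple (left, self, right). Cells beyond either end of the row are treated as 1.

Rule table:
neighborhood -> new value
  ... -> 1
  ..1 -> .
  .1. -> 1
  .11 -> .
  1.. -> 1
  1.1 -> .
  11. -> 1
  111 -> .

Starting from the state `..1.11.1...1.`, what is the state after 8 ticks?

1.1..1.111.1.
1.11.1...1.1.
1..1.111.1.1.
11.1...1.1.1.
.1.111.1.1.1.
.1...1.1.1.1.
.111.1.1.1.1.
...1.1.1.1.1.

...1.1.1.1.1.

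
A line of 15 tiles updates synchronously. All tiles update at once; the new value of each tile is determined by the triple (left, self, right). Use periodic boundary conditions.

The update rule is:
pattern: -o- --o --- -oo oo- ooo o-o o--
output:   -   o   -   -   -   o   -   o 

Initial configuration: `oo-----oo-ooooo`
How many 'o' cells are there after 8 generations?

generation 1: o-o---o----oooo
generation 2: ---o-o-o--o-ooo
generation 3: o-o-----oo---o-
generation 4: ---o---o--o-o--
generation 5: --o-o-o-oo---o-
generation 6: -o--------o-o-o
generation 7: --o------o-----
generation 8: -o-o----o-o----
count of o: 4

4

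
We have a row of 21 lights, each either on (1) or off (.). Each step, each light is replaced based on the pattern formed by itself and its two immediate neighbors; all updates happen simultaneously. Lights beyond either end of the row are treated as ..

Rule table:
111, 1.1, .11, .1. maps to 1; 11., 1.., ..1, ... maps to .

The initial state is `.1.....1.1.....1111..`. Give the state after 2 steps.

.1.....111.....111...
.1.....11......11....

.1.....11......11....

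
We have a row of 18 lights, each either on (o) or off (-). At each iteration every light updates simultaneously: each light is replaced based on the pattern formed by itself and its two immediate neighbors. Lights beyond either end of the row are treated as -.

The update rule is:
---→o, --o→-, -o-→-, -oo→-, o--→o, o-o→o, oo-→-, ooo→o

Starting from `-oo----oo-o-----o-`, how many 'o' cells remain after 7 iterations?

8

---ooo---o-oooo--o
oo--o-oo--o-oo-o--
--o--o--o--o--o-oo
o--o--o--o--o--o--
-o--o--o--o--o--oo
--o--o--o--o--o---
o--o--o--o--o--ooo
count of o: 8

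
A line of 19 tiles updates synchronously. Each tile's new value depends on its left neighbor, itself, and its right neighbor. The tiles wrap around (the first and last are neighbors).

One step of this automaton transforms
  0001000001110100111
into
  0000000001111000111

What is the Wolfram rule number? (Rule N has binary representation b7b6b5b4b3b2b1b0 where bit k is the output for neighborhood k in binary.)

232

position 10: 111 → 1  (bit 7 = 1)
position 11: 110 → 1  (bit 6 = 1)
position 12: 101 → 1  (bit 5 = 1)
position 0: 100 → 0  (bit 4 = 0)
position 9: 011 → 1  (bit 3 = 1)
position 3: 010 → 0  (bit 2 = 0)
position 2: 001 → 0  (bit 1 = 0)
position 1: 000 → 0  (bit 0 = 0)
bits b7..b0 = 11101000 = 232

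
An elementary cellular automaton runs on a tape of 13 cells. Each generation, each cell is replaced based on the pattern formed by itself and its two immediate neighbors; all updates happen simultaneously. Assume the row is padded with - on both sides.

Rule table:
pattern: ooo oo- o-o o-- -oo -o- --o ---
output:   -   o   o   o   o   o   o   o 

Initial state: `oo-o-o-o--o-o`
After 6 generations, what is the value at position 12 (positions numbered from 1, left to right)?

ooooooooooooo
o-----------o
ooooooooooooo  (repeats generation 1; period 2)
generation 6: o-----------o
position 12 holds -

-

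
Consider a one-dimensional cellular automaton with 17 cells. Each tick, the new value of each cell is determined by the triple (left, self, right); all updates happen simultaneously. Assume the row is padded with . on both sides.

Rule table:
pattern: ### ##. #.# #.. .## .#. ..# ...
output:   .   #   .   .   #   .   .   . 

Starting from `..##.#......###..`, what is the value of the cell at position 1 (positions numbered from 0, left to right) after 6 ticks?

..##........#.#..
..##.............
..##.............  (fixed point — unchanged through tick 6)
position 1 holds .

.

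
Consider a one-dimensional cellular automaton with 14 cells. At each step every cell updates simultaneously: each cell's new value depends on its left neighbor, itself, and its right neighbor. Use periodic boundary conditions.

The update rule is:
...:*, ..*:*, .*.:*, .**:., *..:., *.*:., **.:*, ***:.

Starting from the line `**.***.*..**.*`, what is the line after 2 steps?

.*...*.*.*.*..
**.***.*.*.*.*

**.***.*.*.*.*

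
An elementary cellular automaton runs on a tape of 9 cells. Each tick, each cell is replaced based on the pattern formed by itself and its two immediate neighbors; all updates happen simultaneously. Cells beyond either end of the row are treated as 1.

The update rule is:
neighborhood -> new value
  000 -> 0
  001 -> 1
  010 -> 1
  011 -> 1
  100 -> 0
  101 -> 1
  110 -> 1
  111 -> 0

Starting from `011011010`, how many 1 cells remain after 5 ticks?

2

tick 1: 111111111
tick 2: 000000000
tick 3: 000000001
tick 4: 000000011
tick 5: 000000110
count of 1: 2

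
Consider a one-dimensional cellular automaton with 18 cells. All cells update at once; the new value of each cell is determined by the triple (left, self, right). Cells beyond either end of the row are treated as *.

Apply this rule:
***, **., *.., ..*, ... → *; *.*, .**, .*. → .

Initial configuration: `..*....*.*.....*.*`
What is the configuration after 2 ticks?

**..******.*******

**.****...*****...
**..******.*******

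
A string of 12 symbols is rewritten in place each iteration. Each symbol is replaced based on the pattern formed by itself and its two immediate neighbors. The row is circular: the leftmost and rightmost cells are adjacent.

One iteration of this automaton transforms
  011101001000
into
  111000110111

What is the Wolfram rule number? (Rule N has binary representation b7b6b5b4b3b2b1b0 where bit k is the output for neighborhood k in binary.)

position 2: 111 → 1  (bit 7 = 1)
position 3: 110 → 0  (bit 6 = 0)
position 4: 101 → 0  (bit 5 = 0)
position 6: 100 → 1  (bit 4 = 1)
position 1: 011 → 1  (bit 3 = 1)
position 5: 010 → 0  (bit 2 = 0)
position 0: 001 → 1  (bit 1 = 1)
position 10: 000 → 1  (bit 0 = 1)
bits b7..b0 = 10011011 = 155

155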